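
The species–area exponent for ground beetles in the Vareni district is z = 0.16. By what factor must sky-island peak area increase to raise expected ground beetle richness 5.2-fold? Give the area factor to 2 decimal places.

29855.26

(A₂/A₁)^0.16 = 5.2, so A₂/A₁ = 5.2^(1/0.16) = 5.2^6.25
ln(A₂/A₁) = ln 5.2 / 0.16 = 1.6487 / 0.16 = 10.3041
A₂/A₁ = e^10.3041 ≈ 29855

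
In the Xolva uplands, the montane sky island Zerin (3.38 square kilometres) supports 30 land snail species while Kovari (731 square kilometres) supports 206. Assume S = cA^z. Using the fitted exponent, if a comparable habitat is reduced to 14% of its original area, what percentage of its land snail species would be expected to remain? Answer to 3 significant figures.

z = ln(206/30) / ln(731/3.38) = 1.9267 / 5.3765 = 0.3583
S_new/S_old = (A_new/A_old)^z = 0.14^0.3583 = exp(0.3583 × -1.9661) = 0.4943

49.4%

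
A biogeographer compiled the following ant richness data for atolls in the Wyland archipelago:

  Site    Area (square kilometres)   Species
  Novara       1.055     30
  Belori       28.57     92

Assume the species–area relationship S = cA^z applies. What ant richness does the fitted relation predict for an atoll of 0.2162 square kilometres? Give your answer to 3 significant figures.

17.5

z = ln(92/30) / ln(28.57/1.055) = 1.1206 / 3.2988 = 0.3397
c = 30 / 1.055^0.3397 = 30 / 1.018 = 29.46
S₃ = 29.46 × 0.2162^0.3397 = 29.46 × 0.5944 ≈ 17.51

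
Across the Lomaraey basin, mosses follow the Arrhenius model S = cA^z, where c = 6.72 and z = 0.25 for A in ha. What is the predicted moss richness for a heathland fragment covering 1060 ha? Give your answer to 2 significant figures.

38

S = 6.72 × 1060^0.25 = 6.72 × 5.706 ≈ 38.34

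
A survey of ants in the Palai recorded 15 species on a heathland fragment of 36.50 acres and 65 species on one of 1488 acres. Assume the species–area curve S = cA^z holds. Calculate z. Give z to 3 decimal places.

0.395

Taking logs: ln S = ln c + z ln A, so z = (ln S₂ − ln S₁)/(ln A₂ − ln A₁).
z = ln(65/15) / ln(1488/36.5) = ln(4.333) / ln(40.77) = 1.4663 / 3.7079 = 0.3955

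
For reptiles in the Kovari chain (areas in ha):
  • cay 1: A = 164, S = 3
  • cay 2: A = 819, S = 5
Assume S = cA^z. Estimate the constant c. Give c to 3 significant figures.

0.594

z = ln(S₂/S₁) / ln(A₂/A₁) = ln(5/3) / ln(819/164) = 0.5108 / 1.6082 = 0.3176
c = S₁ / A₁^z = 3 / 164^0.3176 = 3 / 5.053 = 0.5938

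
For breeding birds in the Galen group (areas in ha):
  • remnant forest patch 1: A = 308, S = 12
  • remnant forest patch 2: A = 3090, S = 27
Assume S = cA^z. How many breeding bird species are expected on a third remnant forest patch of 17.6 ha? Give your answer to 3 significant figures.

4.39

z = ln(27/12) / ln(3090/308) = 0.8109 / 2.3058 = 0.3517
c = 12 / 308^0.3517 = 12 / 7.502 = 1.6
S₃ = 1.6 × 17.6^0.3517 = 1.6 × 2.742 ≈ 4.386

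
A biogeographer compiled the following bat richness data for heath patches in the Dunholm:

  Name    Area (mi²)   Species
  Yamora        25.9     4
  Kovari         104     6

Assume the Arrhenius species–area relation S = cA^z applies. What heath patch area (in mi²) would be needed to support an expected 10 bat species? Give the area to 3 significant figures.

599 mi²

z = ln(6/4) / ln(104/25.9) = 0.4055 / 1.3901 = 0.2917
c = 4 / 25.9^0.2917 = 4 / 2.584 = 1.548
A = (10/1.548)^(1/0.2917) ⇒ ln A = ln(6.459)/0.2917 = 6.3958
A = e^6.3958 ≈ 599.3 mi²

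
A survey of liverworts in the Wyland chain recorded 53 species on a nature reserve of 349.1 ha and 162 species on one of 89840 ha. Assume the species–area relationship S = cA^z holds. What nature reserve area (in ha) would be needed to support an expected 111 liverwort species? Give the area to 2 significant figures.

14000 ha

z = ln(162/53) / ln(89840/349.1) = 1.1173 / 5.5504 = 0.2013
c = 53 / 349.1^0.2013 = 53 / 3.25 = 16.31
A = (111/16.31)^(1/0.2013) ⇒ ln A = ln(6.807)/0.2013 = 9.5277
A = e^9.5277 ≈ 13735 ha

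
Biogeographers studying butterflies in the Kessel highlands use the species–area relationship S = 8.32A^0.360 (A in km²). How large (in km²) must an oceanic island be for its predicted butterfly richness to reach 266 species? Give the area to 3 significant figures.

15100 km²

266 = 8.32 × A^0.36  ⇒  A^0.36 = 266/8.32 = 31.97
ln A = ln(31.97) / 0.36 = 3.4648 / 0.36 = 9.6245
A = e^9.6245 ≈ 15132 km²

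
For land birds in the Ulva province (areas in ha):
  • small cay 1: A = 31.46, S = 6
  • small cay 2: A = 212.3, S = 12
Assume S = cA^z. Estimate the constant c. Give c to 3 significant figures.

1.72

z = ln(S₂/S₁) / ln(A₂/A₁) = ln(12/6) / ln(212.3/31.46) = 0.6931 / 1.9093 = 0.3630
c = S₁ / A₁^z = 6 / 31.46^0.3630 = 6 / 3.497 = 1.716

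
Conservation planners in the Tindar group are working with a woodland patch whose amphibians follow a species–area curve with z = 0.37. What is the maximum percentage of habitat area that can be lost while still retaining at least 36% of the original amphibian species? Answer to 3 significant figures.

Need (A_new/A_old)^0.37 = 0.36, so A_new/A_old = 0.36^(1/0.37) = 0.36^2.703
ln(A_new/A_old) = ln 0.36 / 0.37 = -1.0217 / 0.37 = -2.7612
A_new/A_old = e^-2.7612 ≈ 0.06321
Fraction that can be lost = 1 − 0.06321 = 0.9368

93.7%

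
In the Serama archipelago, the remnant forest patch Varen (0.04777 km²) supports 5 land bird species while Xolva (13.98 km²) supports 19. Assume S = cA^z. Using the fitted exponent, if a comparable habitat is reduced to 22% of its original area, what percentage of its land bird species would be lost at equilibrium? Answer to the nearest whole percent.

z = ln(19/5) / ln(13.98/0.04777) = 1.3350 / 5.6790 = 0.2351
S_new/S_old = (A_new/A_old)^z = 0.22^0.2351 = exp(0.2351 × -1.5141) = 0.7005
Fraction lost = 1 − 0.7005 = 0.2995

30%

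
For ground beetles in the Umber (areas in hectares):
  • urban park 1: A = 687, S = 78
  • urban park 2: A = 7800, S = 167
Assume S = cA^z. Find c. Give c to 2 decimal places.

z = ln(S₂/S₁) / ln(A₂/A₁) = ln(167/78) / ln(7800/687) = 0.7613 / 2.4295 = 0.3133
c = S₁ / A₁^z = 78 / 687^0.3133 = 78 / 7.744 = 10.07

10.07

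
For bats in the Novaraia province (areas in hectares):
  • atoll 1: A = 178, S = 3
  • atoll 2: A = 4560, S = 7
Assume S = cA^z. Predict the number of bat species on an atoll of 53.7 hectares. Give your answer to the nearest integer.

2

z = ln(7/3) / ln(4560/178) = 0.8473 / 3.2433 = 0.2612
c = 3 / 178^0.2612 = 3 / 3.872 = 0.7748
S₃ = 0.7748 × 53.7^0.2612 = 0.7748 × 2.831 ≈ 2.194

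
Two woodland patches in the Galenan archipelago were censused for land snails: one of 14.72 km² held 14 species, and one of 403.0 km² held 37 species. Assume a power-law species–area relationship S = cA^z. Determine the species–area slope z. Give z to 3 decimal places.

Taking logs: ln S = ln c + z ln A, so z = (ln S₂ − ln S₁)/(ln A₂ − ln A₁).
z = ln(37/14) / ln(403/14.72) = ln(2.643) / ln(27.38) = 0.9719 / 3.3097 = 0.2936

0.294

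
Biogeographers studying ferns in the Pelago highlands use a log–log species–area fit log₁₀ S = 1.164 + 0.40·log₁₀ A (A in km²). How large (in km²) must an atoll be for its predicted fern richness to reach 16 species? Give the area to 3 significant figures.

16 = 14.59 × A^0.4  ⇒  A^0.4 = 16/14.59 = 1.097
ln A = ln(1.097) / 0.4 = 0.0924 / 0.4 = 0.2309
A = e^0.2309 ≈ 1.26 km²

1.26 km²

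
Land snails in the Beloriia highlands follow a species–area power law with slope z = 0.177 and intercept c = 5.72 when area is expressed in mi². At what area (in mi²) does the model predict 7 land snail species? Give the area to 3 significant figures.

3.13 mi²

7 = 5.72 × A^0.177  ⇒  A^0.177 = 7/5.72 = 1.224
ln A = ln(1.224) / 0.177 = 0.2019 / 0.177 = 1.1409
A = e^1.1409 ≈ 3.13 mi²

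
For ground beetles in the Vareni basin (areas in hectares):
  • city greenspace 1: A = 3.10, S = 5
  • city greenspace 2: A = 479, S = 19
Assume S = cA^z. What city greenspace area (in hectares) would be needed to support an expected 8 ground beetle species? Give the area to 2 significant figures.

z = ln(19/5) / ln(479/3.1) = 1.3350 / 5.0403 = 0.2649
c = 5 / 3.1^0.2649 = 5 / 1.349 = 3.705
A = (8/3.705)^(1/0.2649) ⇒ ln A = ln(2.159)/0.2649 = 2.9059
A = e^2.9059 ≈ 18.28 hectares

18 hectares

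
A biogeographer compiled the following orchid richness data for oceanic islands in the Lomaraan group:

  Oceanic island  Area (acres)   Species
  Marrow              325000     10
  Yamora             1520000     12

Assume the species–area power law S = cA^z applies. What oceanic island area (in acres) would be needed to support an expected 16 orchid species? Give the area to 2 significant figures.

z = ln(12/10) / ln(1520000/325000) = 0.1823 / 1.5426 = 0.1182
c = 10 / 325000^0.1182 = 10 / 4.482 = 2.231
A = (16/2.231)^(1/0.1182) ⇒ ln A = ln(7.171)/0.1182 = 16.6683
A = e^16.6683 ≈ 17336539 acres

17000000 acres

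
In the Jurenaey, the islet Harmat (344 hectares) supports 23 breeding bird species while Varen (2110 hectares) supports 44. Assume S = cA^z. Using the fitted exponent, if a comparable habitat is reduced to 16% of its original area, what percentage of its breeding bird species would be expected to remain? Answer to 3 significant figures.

z = ln(44/23) / ln(2110/344) = 0.6487 / 1.8138 = 0.3576
S_new/S_old = (A_new/A_old)^z = 0.16^0.3576 = exp(0.3576 × -1.8326) = 0.5192

51.9%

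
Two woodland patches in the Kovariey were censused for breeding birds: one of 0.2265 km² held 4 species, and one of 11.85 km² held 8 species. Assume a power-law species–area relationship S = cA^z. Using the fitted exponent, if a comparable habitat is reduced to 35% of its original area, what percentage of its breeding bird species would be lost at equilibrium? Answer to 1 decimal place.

16.8%

z = ln(8/4) / ln(11.85/0.2265) = 0.6931 / 3.9573 = 0.1752
S_new/S_old = (A_new/A_old)^z = 0.35^0.1752 = exp(0.1752 × -1.0498) = 0.832
Fraction lost = 1 − 0.832 = 0.168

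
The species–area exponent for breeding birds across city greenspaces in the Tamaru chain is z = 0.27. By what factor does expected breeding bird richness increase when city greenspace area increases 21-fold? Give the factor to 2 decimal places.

2.28

S₂/S₁ = (A₂/A₁)^z = 21^0.27
ln(S₂/S₁) = 0.27 × ln 21 = 0.27 × 3.0445 = 0.8220
S₂/S₁ = e^0.8220 ≈ 2.275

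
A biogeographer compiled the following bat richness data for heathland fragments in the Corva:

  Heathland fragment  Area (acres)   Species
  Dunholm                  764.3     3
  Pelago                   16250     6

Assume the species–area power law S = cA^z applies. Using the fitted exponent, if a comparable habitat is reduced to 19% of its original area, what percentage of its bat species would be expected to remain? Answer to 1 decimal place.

z = ln(6/3) / ln(16250/764.3) = 0.6931 / 3.0569 = 0.2267
S_new/S_old = (A_new/A_old)^z = 0.19^0.2267 = exp(0.2267 × -1.6607) = 0.6862

68.6%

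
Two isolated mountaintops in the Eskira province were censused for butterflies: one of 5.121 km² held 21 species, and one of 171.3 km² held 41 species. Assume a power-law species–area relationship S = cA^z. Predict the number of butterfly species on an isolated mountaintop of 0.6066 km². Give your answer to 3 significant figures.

14.0

z = ln(41/21) / ln(171.3/5.121) = 0.6690 / 3.5101 = 0.1906
c = 21 / 5.121^0.1906 = 21 / 1.365 = 15.38
S₃ = 15.38 × 0.6066^0.1906 = 15.38 × 0.9091 ≈ 13.98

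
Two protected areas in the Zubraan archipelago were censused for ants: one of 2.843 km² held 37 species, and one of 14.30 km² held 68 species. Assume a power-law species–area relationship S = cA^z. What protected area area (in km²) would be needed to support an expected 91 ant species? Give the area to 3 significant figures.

31.0 km²

z = ln(68/37) / ln(14.3/2.843) = 0.6086 / 1.6154 = 0.3767
c = 37 / 2.843^0.3767 = 37 / 1.482 = 24.96
A = (91/24.96)^(1/0.3767) ⇒ ln A = ln(3.646)/0.3767 = 3.4336
A = e^3.4336 ≈ 30.99 km²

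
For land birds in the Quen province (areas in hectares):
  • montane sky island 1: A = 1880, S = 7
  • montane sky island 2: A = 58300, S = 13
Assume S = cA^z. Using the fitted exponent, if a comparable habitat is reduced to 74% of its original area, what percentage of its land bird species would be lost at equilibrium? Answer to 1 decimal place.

z = ln(13/7) / ln(58300/1880) = 0.6190 / 3.4343 = 0.1803
S_new/S_old = (A_new/A_old)^z = 0.74^0.1803 = exp(0.1803 × -0.3011) = 0.9472
Fraction lost = 1 − 0.9472 = 0.05283

5.3%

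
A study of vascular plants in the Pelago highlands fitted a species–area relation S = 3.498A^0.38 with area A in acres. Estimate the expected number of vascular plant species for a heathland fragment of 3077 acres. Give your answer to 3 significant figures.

S = 3.498 × 3077^0.38
ln S = ln 3.498 + 0.38 × ln 3077 = 1.2522 + 0.38 × 8.0317 = 4.3042
S = e^4.3042 ≈ 74.01

74.0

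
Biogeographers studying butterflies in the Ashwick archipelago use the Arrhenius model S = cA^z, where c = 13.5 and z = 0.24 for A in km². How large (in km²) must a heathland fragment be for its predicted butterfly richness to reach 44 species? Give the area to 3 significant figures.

137 km²

44 = 13.5 × A^0.24  ⇒  A^0.24 = 44/13.5 = 3.259
ln A = ln(3.259) / 0.24 = 1.1815 / 0.24 = 4.9229
A = e^4.9229 ≈ 137.4 km²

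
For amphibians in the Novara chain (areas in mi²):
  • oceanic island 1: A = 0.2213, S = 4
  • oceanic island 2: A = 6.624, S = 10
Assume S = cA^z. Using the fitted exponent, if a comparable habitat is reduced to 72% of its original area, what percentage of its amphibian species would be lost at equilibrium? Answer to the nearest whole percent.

z = ln(10/4) / ln(6.624/0.2213) = 0.9163 / 3.3989 = 0.2696
S_new/S_old = (A_new/A_old)^z = 0.72^0.2696 = exp(0.2696 × -0.3285) = 0.9152
Fraction lost = 1 − 0.9152 = 0.08475

8%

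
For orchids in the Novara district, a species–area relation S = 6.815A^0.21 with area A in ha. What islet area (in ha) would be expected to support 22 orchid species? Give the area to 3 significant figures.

22 = 6.815 × A^0.21  ⇒  A^0.21 = 22/6.815 = 3.228
ln A = ln(3.228) / 0.21 = 1.1719 / 0.21 = 5.5806
A = e^5.5806 ≈ 265.2 ha

265 ha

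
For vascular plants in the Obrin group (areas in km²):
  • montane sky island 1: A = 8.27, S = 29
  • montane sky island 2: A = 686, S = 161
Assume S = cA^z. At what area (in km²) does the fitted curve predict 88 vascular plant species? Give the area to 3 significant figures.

145 km²

z = ln(161/29) / ln(686/8.27) = 1.7141 / 4.4182 = 0.3880
c = 29 / 8.27^0.3880 = 29 / 2.27 = 12.78
A = (88/12.78)^(1/0.3880) ⇒ ln A = ln(6.887)/0.3880 = 4.9738
A = e^4.9738 ≈ 144.6 km²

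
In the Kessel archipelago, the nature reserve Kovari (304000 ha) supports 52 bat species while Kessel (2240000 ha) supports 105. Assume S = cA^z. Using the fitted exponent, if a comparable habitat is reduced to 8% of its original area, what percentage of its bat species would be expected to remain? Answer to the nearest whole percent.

z = ln(105/52) / ln(2240000/304000) = 0.7027 / 1.9972 = 0.3519
S_new/S_old = (A_new/A_old)^z = 0.08^0.3519 = exp(0.3519 × -2.5257) = 0.4112

41%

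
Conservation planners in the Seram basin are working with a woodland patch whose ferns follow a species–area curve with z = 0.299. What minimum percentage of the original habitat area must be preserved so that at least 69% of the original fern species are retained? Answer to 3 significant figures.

28.9%

Need (A_new/A_old)^0.299 = 0.69, so A_new/A_old = 0.69^(1/0.299) = 0.69^3.344
ln(A_new/A_old) = ln 0.69 / 0.299 = -0.3711 / 0.299 = -1.2410
A_new/A_old = e^-1.2410 ≈ 0.2891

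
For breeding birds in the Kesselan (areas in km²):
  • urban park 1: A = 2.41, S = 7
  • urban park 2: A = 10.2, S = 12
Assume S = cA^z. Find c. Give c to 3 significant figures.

z = ln(S₂/S₁) / ln(A₂/A₁) = ln(12/7) / ln(10.2/2.41) = 0.5390 / 1.4428 = 0.3736
c = S₁ / A₁^z = 7 / 2.41^0.3736 = 7 / 1.389 = 5.039

5.04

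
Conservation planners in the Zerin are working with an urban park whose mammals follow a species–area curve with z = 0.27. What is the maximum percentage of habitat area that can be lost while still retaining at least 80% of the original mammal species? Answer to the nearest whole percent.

Need (A_new/A_old)^0.27 = 0.8, so A_new/A_old = 0.8^(1/0.27) = 0.8^3.704
ln(A_new/A_old) = ln 0.8 / 0.27 = -0.2231 / 0.27 = -0.8265
A_new/A_old = e^-0.8265 ≈ 0.4376
Fraction that can be lost = 1 − 0.4376 = 0.5624

56%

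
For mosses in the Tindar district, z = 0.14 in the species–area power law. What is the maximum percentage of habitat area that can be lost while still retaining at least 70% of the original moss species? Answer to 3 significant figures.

92.2%

Need (A_new/A_old)^0.14 = 0.7, so A_new/A_old = 0.7^(1/0.14) = 0.7^7.143
ln(A_new/A_old) = ln 0.7 / 0.14 = -0.3567 / 0.14 = -2.5477
A_new/A_old = e^-2.5477 ≈ 0.07826
Fraction that can be lost = 1 − 0.07826 = 0.9217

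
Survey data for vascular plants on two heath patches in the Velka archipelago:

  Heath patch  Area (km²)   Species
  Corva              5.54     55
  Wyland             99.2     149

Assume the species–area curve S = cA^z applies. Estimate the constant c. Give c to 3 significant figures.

30.4

z = ln(S₂/S₁) / ln(A₂/A₁) = ln(149/55) / ln(99.2/5.54) = 0.9966 / 2.8851 = 0.3454
c = S₁ / A₁^z = 55 / 5.54^0.3454 = 55 / 1.806 = 30.45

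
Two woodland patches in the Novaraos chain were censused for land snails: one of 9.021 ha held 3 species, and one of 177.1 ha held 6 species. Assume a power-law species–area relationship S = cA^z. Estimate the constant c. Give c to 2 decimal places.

z = ln(S₂/S₁) / ln(A₂/A₁) = ln(6/3) / ln(177.1/9.021) = 0.6931 / 2.9772 = 0.2328
c = S₁ / A₁^z = 3 / 9.021^0.2328 = 3 / 1.669 = 1.798

1.80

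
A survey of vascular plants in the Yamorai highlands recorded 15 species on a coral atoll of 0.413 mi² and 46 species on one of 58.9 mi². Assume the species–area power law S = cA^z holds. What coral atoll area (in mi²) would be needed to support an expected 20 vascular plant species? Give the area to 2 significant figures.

z = ln(46/15) / ln(58.9/0.413) = 1.1206 / 4.9601 = 0.2259
c = 15 / 0.413^0.2259 = 15 / 0.8189 = 18.32
A = (20/18.32)^(1/0.2259) ⇒ ln A = ln(1.092)/0.2259 = 0.3891
A = e^0.3891 ≈ 1.476 mi²

1.5 mi²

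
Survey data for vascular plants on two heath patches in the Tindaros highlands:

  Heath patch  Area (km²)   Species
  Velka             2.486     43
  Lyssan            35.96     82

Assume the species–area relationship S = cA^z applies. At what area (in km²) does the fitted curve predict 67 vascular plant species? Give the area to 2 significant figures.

z = ln(82/43) / ln(35.96/2.486) = 0.6455 / 2.6717 = 0.2416
c = 43 / 2.486^0.2416 = 43 / 1.246 = 34.51
A = (67/34.51)^(1/0.2416) ⇒ ln A = ln(1.942)/0.2416 = 2.7462
A = e^2.7462 ≈ 15.58 km²

16 km²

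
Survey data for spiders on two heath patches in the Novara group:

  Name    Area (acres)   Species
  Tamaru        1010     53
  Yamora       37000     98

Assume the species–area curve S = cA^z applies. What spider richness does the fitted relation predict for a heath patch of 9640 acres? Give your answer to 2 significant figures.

z = ln(98/53) / ln(37000/1010) = 0.6147 / 3.6010 = 0.1707
c = 53 / 1010^0.1707 = 53 / 3.257 = 16.27
S₃ = 16.27 × 9640^0.1707 = 16.27 × 4.787 ≈ 77.9

78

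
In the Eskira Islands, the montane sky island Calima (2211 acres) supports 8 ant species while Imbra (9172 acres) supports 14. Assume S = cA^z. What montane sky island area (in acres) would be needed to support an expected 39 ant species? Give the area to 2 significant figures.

z = ln(14/8) / ln(9172/2211) = 0.5596 / 1.4227 = 0.3933
c = 8 / 2211^0.3933 = 8 / 20.68 = 0.3868
A = (39/0.3868)^(1/0.3933) ⇒ ln A = ln(100.8)/0.3933 = 11.7285
A = e^11.7285 ≈ 124058 acres

120000 acres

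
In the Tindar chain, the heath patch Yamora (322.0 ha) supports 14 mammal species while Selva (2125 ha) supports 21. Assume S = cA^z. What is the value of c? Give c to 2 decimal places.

z = ln(S₂/S₁) / ln(A₂/A₁) = ln(21/14) / ln(2125/322) = 0.4055 / 1.8870 = 0.2149
c = S₁ / A₁^z = 14 / 322^0.2149 = 14 / 3.458 = 4.048

4.05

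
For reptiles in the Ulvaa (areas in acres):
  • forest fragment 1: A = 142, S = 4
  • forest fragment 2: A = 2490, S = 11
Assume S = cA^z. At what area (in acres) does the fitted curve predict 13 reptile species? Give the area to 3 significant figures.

z = ln(11/4) / ln(2490/142) = 1.0116 / 2.8642 = 0.3532
c = 4 / 142^0.3532 = 4 / 5.757 = 0.6949
A = (13/0.6949)^(1/0.3532) ⇒ ln A = ln(18.71)/0.3532 = 8.2930
A = e^8.2930 ≈ 3996 acres

4000 acres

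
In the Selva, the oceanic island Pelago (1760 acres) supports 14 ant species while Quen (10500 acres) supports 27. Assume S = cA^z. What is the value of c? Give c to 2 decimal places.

0.90

z = ln(S₂/S₁) / ln(A₂/A₁) = ln(27/14) / ln(10500/1760) = 0.6568 / 1.7861 = 0.3677
c = S₁ / A₁^z = 14 / 1760^0.3677 = 14 / 15.61 = 0.8968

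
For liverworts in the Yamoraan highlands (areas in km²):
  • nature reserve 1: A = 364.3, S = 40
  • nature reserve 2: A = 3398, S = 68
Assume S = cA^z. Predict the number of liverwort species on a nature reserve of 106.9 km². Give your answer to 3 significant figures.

z = ln(68/40) / ln(3398/364.3) = 0.5306 / 2.2330 = 0.2376
c = 40 / 364.3^0.2376 = 40 / 4.062 = 9.849
S₃ = 9.849 × 106.9^0.2376 = 9.849 × 3.035 ≈ 29.89

29.9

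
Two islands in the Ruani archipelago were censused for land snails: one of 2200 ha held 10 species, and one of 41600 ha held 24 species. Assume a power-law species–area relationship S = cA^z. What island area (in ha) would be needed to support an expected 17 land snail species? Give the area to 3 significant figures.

13100 ha

z = ln(24/10) / ln(41600/2200) = 0.8755 / 2.9396 = 0.2978
c = 10 / 2200^0.2978 = 10 / 9.895 = 1.011
A = (17/1.011)^(1/0.2978) ⇒ ln A = ln(16.82)/0.2978 = 9.4780
A = e^9.4780 ≈ 13068 ha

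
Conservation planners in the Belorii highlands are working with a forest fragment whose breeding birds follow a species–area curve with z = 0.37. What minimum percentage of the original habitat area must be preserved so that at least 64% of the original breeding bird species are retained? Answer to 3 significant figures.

29.9%

Need (A_new/A_old)^0.37 = 0.64, so A_new/A_old = 0.64^(1/0.37) = 0.64^2.703
ln(A_new/A_old) = ln 0.64 / 0.37 = -0.4463 / 0.37 = -1.2062
A_new/A_old = e^-1.2062 ≈ 0.2993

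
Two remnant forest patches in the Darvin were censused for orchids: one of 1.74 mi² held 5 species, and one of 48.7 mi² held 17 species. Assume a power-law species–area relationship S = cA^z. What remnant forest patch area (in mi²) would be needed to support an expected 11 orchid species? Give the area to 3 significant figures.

14.9 mi²

z = ln(17/5) / ln(48.7/1.74) = 1.2238 / 3.3318 = 0.3673
c = 5 / 1.74^0.3673 = 5 / 1.226 = 4.08
A = (11/4.08)^(1/0.3673) ⇒ ln A = ln(2.696)/0.3673 = 2.7005
A = e^2.7005 ≈ 14.89 mi²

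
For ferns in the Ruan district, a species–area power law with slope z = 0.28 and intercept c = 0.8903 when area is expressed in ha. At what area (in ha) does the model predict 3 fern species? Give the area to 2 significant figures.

3 = 0.8903 × A^0.28  ⇒  A^0.28 = 3/0.8903 = 3.37
ln A = ln(3.37) / 0.28 = 1.2148 / 0.28 = 4.3386
A = e^4.3386 ≈ 76.6 ha

77 ha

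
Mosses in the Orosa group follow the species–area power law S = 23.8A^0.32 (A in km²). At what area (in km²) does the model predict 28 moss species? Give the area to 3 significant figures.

28 = 23.8 × A^0.32  ⇒  A^0.32 = 28/23.8 = 1.176
ln A = ln(1.176) / 0.32 = 0.1625 / 0.32 = 0.5079
A = e^0.5079 ≈ 1.662 km²

1.66 km²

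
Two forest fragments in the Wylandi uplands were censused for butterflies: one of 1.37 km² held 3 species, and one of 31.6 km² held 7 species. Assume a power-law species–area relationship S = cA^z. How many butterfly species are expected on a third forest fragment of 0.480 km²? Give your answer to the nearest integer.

z = ln(7/3) / ln(31.6/1.37) = 0.8473 / 3.1383 = 0.2700
c = 3 / 1.37^0.2700 = 3 / 1.089 = 2.756
S₃ = 2.756 × 0.48^0.2700 = 2.756 × 0.8202 ≈ 2.26

2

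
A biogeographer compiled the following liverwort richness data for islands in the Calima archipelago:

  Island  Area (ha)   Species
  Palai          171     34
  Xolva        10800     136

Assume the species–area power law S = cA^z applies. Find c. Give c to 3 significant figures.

6.09

z = ln(S₂/S₁) / ln(A₂/A₁) = ln(136/34) / ln(10800/171) = 1.3863 / 4.1456 = 0.3344
c = S₁ / A₁^z = 34 / 171^0.3344 = 34 / 5.581 = 6.092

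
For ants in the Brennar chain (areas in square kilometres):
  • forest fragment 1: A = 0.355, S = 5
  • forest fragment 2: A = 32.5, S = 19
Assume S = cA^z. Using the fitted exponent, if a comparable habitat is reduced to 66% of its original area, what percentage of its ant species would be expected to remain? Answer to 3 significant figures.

z = ln(19/5) / ln(32.5/0.355) = 1.3350 / 4.5169 = 0.2956
S_new/S_old = (A_new/A_old)^z = 0.66^0.2956 = exp(0.2956 × -0.4155) = 0.8844

88.4%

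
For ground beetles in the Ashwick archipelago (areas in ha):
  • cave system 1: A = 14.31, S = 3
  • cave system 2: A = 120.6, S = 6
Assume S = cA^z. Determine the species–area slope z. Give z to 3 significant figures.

Taking logs: ln S = ln c + z ln A, so z = (ln S₂ − ln S₁)/(ln A₂ − ln A₁).
z = ln(6/3) / ln(120.6/14.31) = ln(2) / ln(8.428) = 0.6931 / 2.1315 = 0.3252

0.325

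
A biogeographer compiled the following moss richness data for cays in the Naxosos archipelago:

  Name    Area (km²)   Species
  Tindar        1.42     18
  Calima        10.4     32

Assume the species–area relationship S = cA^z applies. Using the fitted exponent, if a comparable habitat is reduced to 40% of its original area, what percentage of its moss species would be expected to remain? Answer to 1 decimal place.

76.7%

z = ln(32/18) / ln(10.4/1.42) = 0.5754 / 1.9911 = 0.2890
S_new/S_old = (A_new/A_old)^z = 0.4^0.2890 = exp(0.2890 × -0.9163) = 0.7674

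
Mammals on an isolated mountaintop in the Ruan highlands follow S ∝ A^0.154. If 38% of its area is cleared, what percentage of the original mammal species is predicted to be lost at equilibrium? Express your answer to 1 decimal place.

7.1%

S_new/S_old = (A_new/A_old)^z = 0.62^0.154
= exp(0.154 × ln 0.62) = exp(0.154 × -0.4780) = exp(-0.0736) ≈ 0.929
Fraction lost = 1 − 0.929 = 0.07097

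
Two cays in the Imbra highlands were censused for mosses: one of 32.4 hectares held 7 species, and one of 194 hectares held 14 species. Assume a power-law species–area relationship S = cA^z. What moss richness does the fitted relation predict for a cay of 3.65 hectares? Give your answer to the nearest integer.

z = ln(14/7) / ln(194/32.4) = 0.6931 / 1.7897 = 0.3873
c = 7 / 32.4^0.3873 = 7 / 3.846 = 1.82
S₃ = 1.82 × 3.65^0.3873 = 1.82 × 1.651 ≈ 3.005

3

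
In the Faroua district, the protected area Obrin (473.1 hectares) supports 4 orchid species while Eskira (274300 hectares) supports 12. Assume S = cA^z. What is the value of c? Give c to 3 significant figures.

1.38

z = ln(S₂/S₁) / ln(A₂/A₁) = ln(12/4) / ln(274300/473.1) = 1.0986 / 6.3627 = 0.1727
c = S₁ / A₁^z = 4 / 473.1^0.1727 = 4 / 2.896 = 1.381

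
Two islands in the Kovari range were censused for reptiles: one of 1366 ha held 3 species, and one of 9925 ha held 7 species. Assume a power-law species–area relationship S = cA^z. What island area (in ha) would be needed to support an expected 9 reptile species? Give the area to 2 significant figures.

z = ln(7/3) / ln(9925/1366) = 0.8473 / 1.9832 = 0.4272
c = 3 / 1366^0.4272 = 3 / 21.86 = 0.1373
A = (9/0.1373)^(1/0.4272) ⇒ ln A = ln(65.57)/0.4272 = 9.7910
A = e^9.7910 ≈ 17873 ha

18000 ha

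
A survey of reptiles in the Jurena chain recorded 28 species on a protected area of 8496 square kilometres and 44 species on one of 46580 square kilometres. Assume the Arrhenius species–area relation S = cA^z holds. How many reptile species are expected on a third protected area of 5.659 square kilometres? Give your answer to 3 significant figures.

z = ln(44/28) / ln(46580/8496) = 0.4520 / 1.7016 = 0.2656
c = 28 / 8496^0.2656 = 28 / 11.06 = 2.532
S₃ = 2.532 × 5.659^0.2656 = 2.532 × 1.585 ≈ 4.012

4.01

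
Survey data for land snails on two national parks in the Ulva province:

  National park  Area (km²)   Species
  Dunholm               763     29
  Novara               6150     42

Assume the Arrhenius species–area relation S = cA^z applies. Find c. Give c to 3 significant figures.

8.93

z = ln(S₂/S₁) / ln(A₂/A₁) = ln(42/29) / ln(6150/763) = 0.3704 / 2.0869 = 0.1775
c = S₁ / A₁^z = 29 / 763^0.1775 = 29 / 3.248 = 8.93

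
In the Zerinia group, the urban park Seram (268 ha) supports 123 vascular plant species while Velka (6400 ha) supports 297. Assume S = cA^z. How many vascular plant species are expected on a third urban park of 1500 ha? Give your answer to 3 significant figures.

z = ln(297/123) / ln(6400/268) = 0.8815 / 3.1731 = 0.2778
c = 123 / 268^0.2778 = 123 / 4.727 = 26.02
S₃ = 26.02 × 1500^0.2778 = 26.02 × 7.628 ≈ 198.5

198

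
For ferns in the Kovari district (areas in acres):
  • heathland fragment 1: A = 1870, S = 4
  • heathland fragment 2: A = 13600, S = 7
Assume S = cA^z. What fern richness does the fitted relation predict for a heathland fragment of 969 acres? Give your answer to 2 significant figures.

3.3

z = ln(7/4) / ln(13600/1870) = 0.5596 / 1.9841 = 0.2820
c = 4 / 1870^0.2820 = 4 / 8.372 = 0.4778
S₃ = 0.4778 × 969^0.2820 = 0.4778 × 6.955 ≈ 3.323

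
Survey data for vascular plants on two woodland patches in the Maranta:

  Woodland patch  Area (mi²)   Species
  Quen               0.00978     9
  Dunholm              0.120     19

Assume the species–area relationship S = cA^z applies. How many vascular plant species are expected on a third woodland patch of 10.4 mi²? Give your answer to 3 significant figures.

71.8

z = ln(19/9) / ln(0.12/0.00978) = 0.7472 / 2.5072 = 0.2980
c = 9 / 0.00978^0.2980 = 9 / 0.2518 = 35.74
S₃ = 35.74 × 10.4^0.2980 = 35.74 × 2.01 ≈ 71.83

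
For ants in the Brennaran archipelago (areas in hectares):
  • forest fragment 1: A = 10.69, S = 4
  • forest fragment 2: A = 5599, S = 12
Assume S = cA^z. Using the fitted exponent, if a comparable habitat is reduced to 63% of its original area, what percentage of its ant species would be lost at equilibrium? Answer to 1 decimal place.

7.8%

z = ln(12/4) / ln(5599/10.69) = 1.0986 / 6.2610 = 0.1755
S_new/S_old = (A_new/A_old)^z = 0.63^0.1755 = exp(0.1755 × -0.4620) = 0.9221
Fraction lost = 1 − 0.9221 = 0.07787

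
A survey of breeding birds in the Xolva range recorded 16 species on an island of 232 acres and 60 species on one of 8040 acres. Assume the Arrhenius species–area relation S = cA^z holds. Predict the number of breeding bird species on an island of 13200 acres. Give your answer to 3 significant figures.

z = ln(60/16) / ln(8040/232) = 1.3218 / 3.5454 = 0.3728
c = 16 / 232^0.3728 = 16 / 7.618 = 2.1
S₃ = 2.1 × 13200^0.3728 = 2.1 × 34.37 ≈ 72.18

72.2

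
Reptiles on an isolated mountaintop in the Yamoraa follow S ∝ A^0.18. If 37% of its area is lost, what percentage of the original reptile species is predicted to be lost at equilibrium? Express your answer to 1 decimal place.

S_new/S_old = (A_new/A_old)^z = 0.63^0.18
= exp(0.18 × ln 0.63) = exp(0.18 × -0.4620) = exp(-0.0832) ≈ 0.9202
Fraction lost = 1 − 0.9202 = 0.0798

8.0%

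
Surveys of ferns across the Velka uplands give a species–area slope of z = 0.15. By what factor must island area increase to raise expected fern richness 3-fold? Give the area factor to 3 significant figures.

(A₂/A₁)^0.15 = 3, so A₂/A₁ = 3^(1/0.15) = 3^6.667
ln(A₂/A₁) = ln 3 / 0.15 = 1.0986 / 0.15 = 7.3241
A₂/A₁ = e^7.3241 ≈ 1516

1520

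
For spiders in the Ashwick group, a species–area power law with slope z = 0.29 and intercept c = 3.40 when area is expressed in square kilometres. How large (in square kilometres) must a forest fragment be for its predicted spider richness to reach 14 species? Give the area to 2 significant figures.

130 square kilometres

14 = 3.4 × A^0.29  ⇒  A^0.29 = 14/3.4 = 4.118
ln A = ln(4.118) / 0.29 = 1.4153 / 0.29 = 4.8803
A = e^4.8803 ≈ 131.7 square kilometres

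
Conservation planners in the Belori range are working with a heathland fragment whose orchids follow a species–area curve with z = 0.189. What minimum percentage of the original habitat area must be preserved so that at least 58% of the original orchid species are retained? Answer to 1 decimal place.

5.6%

Need (A_new/A_old)^0.189 = 0.58, so A_new/A_old = 0.58^(1/0.189) = 0.58^5.291
ln(A_new/A_old) = ln 0.58 / 0.189 = -0.5447 / 0.189 = -2.8822
A_new/A_old = e^-2.8822 ≈ 0.05601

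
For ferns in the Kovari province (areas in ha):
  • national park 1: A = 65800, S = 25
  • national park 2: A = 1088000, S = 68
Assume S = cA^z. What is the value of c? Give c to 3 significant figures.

0.478

z = ln(S₂/S₁) / ln(A₂/A₁) = ln(68/25) / ln(1088000/65800) = 1.0006 / 2.8055 = 0.3567
c = S₁ / A₁^z = 25 / 65800^0.3567 = 25 / 52.3 = 0.478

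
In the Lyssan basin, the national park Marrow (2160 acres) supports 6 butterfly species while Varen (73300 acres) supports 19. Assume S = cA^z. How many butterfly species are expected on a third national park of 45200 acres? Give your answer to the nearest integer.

16

z = ln(19/6) / ln(73300/2160) = 1.1527 / 3.5245 = 0.3271
c = 6 / 2160^0.3271 = 6 / 12.32 = 0.4871
S₃ = 0.4871 × 45200^0.3271 = 0.4871 × 33.3 ≈ 16.22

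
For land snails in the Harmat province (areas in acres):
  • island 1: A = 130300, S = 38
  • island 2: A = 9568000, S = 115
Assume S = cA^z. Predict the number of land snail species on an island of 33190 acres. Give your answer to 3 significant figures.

26.7

z = ln(115/38) / ln(9568000/130300) = 1.1073 / 4.2963 = 0.2577
c = 38 / 130300^0.2577 = 38 / 20.81 = 1.826
S₃ = 1.826 × 33190^0.2577 = 1.826 × 14.63 ≈ 26.71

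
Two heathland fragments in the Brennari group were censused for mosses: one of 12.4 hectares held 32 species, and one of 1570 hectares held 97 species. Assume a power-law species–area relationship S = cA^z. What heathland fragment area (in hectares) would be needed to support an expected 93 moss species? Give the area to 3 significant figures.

1310 hectares

z = ln(97/32) / ln(1570/12.4) = 1.1090 / 4.8411 = 0.2291
c = 32 / 12.4^0.2291 = 32 / 1.78 = 17.98
A = (93/17.98)^(1/0.2291) ⇒ ln A = ln(5.174)/0.2291 = 7.1750
A = e^7.1750 ≈ 1306 hectares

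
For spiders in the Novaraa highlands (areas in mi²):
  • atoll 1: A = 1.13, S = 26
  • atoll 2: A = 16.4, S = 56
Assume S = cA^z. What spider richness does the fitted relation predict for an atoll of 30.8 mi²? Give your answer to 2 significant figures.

z = ln(56/26) / ln(16.4/1.13) = 0.7673 / 2.6751 = 0.2868
c = 26 / 1.13^0.2868 = 26 / 1.036 = 25.1
S₃ = 25.1 × 30.8^0.2868 = 25.1 × 2.673 ≈ 67.1

67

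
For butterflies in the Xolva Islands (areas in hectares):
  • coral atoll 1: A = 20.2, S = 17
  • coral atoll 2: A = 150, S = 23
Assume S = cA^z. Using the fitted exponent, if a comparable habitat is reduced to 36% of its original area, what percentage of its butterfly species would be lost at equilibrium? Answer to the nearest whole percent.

14%

z = ln(23/17) / ln(150/20.2) = 0.3023 / 2.0050 = 0.1508
S_new/S_old = (A_new/A_old)^z = 0.36^0.1508 = exp(0.1508 × -1.0217) = 0.8572
Fraction lost = 1 − 0.8572 = 0.1428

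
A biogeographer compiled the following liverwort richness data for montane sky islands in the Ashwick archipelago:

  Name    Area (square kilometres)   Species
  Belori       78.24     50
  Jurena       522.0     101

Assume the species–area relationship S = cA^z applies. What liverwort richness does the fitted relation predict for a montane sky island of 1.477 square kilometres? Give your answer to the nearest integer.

z = ln(101/50) / ln(522/78.24) = 0.7031 / 1.8979 = 0.3705
c = 50 / 78.24^0.3705 = 50 / 5.029 = 9.943
S₃ = 9.943 × 1.477^0.3705 = 9.943 × 1.155 ≈ 11.49

11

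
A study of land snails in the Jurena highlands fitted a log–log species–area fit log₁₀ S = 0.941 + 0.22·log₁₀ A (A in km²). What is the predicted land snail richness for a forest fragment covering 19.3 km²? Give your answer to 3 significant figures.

16.7

S = 8.73 × 19.3^0.22
ln S = ln 8.73 + 0.22 × ln 19.3 = 2.1667 + 0.22 × 2.9601 = 2.8180
S = e^2.8180 ≈ 16.74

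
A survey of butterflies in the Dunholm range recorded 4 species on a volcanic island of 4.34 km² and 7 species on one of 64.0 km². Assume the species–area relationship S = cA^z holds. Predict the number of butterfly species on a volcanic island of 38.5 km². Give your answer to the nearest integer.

z = ln(7/4) / ln(64/4.34) = 0.5596 / 2.6910 = 0.2080
c = 4 / 4.34^0.2080 = 4 / 1.357 = 2.948
S₃ = 2.948 × 38.5^0.2080 = 2.948 × 2.137 ≈ 6.298

6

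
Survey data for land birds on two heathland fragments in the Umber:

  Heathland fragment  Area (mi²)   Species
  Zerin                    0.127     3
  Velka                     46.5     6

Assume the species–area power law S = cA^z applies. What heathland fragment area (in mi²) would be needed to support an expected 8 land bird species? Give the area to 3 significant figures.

z = ln(6/3) / ln(46.5/0.127) = 0.6931 / 5.9030 = 0.1174
c = 3 / 0.127^0.1174 = 3 / 0.7848 = 3.823
A = (8/3.823)^(1/0.1174) ⇒ ln A = ln(2.093)/0.1174 = 6.2894
A = e^6.2894 ≈ 538.8 mi²

539 mi²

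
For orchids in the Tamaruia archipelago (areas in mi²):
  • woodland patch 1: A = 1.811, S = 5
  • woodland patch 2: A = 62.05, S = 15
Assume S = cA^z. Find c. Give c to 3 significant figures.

4.16

z = ln(S₂/S₁) / ln(A₂/A₁) = ln(15/5) / ln(62.05/1.811) = 1.0986 / 3.5341 = 0.3109
c = S₁ / A₁^z = 5 / 1.811^0.3109 = 5 / 1.203 = 4.157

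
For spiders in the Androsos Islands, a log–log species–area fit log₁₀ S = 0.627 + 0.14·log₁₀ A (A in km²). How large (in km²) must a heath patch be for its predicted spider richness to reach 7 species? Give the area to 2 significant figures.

36 km²

7 = 4.236 × A^0.14  ⇒  A^0.14 = 7/4.236 = 1.652
ln A = ln(1.652) / 0.14 = 0.5022 / 0.14 = 3.5871
A = e^3.5871 ≈ 36.13 km²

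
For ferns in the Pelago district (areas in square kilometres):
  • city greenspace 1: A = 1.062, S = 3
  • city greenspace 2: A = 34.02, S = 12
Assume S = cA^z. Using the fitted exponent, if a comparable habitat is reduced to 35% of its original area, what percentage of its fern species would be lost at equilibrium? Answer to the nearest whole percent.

z = ln(12/3) / ln(34.02/1.062) = 1.3863 / 3.4668 = 0.3999
S_new/S_old = (A_new/A_old)^z = 0.35^0.3999 = exp(0.3999 × -1.0498) = 0.6572
Fraction lost = 1 − 0.6572 = 0.3428

34%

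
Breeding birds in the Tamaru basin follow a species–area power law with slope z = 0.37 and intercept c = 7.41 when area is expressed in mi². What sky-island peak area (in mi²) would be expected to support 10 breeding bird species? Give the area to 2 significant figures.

10 = 7.41 × A^0.37  ⇒  A^0.37 = 10/7.41 = 1.35
ln A = ln(1.35) / 0.37 = 0.2998 / 0.37 = 0.8101
A = e^0.8101 ≈ 2.248 mi²

2.2 mi²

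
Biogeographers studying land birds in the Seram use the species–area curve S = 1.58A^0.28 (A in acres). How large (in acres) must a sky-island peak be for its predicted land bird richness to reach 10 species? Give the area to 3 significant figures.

728 acres

10 = 1.58 × A^0.28  ⇒  A^0.28 = 10/1.58 = 6.329
ln A = ln(6.329) / 0.28 = 1.8452 / 0.28 = 6.5899
A = e^6.5899 ≈ 727.7 acres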